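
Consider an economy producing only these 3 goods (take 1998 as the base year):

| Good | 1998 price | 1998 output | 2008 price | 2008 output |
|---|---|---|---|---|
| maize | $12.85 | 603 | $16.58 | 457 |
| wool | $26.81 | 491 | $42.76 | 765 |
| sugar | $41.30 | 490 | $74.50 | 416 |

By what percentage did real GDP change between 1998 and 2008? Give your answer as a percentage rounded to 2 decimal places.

Real GDP 1998 = Nominal GDP 1998 = 12.85·603 + 26.81·491 + 41.30·490 = 41149.26.
Real GDP 2008 (at 1998 prices) = 12.85·457 + 26.81·765 + 41.30·416 = 43562.90.
Real growth = 43562.90/41149.26 − 1 = 0.0587.

5.87%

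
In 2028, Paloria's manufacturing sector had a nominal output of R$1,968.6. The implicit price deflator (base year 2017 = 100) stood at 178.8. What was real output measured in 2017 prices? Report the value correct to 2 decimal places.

R$1,101.01

Real output = Nominal / (implicit price deflator/100) = 1968.6 / 1.788 = 1101.01.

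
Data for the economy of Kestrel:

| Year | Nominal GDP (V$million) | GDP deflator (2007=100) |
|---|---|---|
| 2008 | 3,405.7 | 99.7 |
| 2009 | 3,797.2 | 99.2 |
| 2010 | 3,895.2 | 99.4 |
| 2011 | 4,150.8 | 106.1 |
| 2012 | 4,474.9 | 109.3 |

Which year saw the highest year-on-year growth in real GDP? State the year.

2009

2009: real = 3797.2/0.992 = 3827.82; growth vs 2008 (3415.95) = 12.06%.
2010: real = 3895.2/0.994 = 3918.71; growth vs 2009 (3827.82) = 2.37%.
2011: real = 4150.8/1.061 = 3912.16; growth vs 2010 (3918.71) = -0.17%.
2012: real = 4474.9/1.093 = 4094.14; growth vs 2011 (3912.16) = 4.65%.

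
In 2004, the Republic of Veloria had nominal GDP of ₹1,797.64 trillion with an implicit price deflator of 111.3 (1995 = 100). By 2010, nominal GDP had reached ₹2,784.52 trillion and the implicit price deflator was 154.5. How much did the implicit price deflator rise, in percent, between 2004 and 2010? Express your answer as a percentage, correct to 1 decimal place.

Price-level change = 154.5 / 111.3 − 1 = 0.3881.

38.8%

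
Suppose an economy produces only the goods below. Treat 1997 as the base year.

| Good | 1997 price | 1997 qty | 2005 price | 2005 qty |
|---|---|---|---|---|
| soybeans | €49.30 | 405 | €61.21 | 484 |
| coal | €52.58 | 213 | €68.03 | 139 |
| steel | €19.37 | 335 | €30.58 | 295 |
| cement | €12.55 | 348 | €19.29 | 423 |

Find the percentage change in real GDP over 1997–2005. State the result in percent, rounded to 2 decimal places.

0.41%

Real GDP 1997 = Nominal GDP 1997 = 49.30·405 + 52.58·213 + 19.37·335 + 12.55·348 = 42022.39.
Real GDP 2005 (at 1997 prices) = 49.30·484 + 52.58·139 + 19.37·295 + 12.55·423 = 42192.62.
Real growth = 42192.62/42022.39 − 1 = 0.0041.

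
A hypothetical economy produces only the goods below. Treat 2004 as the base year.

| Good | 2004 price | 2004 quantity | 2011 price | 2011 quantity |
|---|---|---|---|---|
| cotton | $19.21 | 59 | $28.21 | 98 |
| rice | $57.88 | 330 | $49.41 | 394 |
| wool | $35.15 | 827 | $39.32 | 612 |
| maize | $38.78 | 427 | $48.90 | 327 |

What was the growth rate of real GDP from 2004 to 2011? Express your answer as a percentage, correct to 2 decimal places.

-10.60%

Real GDP 2004 = Nominal GDP 2004 = 19.21·59 + 57.88·330 + 35.15·827 + 38.78·427 = 65861.90.
Real GDP 2011 (at 2004 prices) = 19.21·98 + 57.88·394 + 35.15·612 + 38.78·327 = 58880.16.
Real growth = 58880.16/65861.90 − 1 = -0.1060.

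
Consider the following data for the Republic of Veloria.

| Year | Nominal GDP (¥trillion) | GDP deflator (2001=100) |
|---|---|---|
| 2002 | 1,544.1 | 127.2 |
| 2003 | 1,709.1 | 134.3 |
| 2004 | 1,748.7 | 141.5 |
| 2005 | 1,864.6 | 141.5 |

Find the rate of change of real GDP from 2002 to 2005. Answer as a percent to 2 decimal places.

8.55%

Real GDP 2002 = 1544.1/1.272 = 1213.92.
Real GDP 2005 = 1864.6/1.415 = 1317.74.
Change = 1317.74/1213.92 − 1 = 0.0855.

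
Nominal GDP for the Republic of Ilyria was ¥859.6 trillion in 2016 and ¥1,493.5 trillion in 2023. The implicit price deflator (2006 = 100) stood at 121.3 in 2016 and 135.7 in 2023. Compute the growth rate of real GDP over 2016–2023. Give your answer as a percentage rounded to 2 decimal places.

Deflate each year: 2016 → 859.6/1.213 = 708.66; 2023 → 1493.5/1.357 = 1100.59.
So real GDP changed by 1100.59/708.66 − 1 = 0.5531, i.e. 55.31%.

55.31%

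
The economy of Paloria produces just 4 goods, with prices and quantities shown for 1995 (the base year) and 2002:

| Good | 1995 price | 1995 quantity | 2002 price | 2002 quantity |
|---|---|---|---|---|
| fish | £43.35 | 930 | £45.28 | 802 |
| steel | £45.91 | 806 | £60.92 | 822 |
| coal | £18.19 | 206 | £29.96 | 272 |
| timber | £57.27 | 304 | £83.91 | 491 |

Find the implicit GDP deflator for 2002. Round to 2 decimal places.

Nominal GDP 2002 = 45.28·802 + 60.92·822 + 29.96·272 + 83.91·491 = 135739.73.
Real GDP 2002 (at 1995 prices) = 43.35·802 + 45.91·822 + 18.19·272 + 57.27·491 = 105571.97.
Deflator = Nominal/Real × 100 = 135739.73/105571.97 × 100 = 128.576.

128.58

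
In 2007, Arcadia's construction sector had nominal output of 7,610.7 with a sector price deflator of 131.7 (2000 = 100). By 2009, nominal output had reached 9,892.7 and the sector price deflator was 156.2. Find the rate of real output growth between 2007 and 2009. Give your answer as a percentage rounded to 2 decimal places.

9.60%

Deflate each year: 2007 → 7610.7/1.317 = 5778.82; 2009 → 9892.7/1.562 = 6333.35.
So real output changed by 6333.35/5778.82 − 1 = 0.0960, i.e. 9.60%.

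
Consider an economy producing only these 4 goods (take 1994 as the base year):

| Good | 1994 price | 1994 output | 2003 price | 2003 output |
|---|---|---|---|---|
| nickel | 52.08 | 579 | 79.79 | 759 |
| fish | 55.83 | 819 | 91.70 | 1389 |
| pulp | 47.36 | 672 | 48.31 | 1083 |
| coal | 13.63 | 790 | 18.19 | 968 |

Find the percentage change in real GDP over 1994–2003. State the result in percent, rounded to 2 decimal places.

53.25%

Real GDP 1994 = Nominal GDP 1994 = 52.08·579 + 55.83·819 + 47.36·672 + 13.63·790 = 118472.71.
Real GDP 2003 (at 1994 prices) = 52.08·759 + 55.83·1389 + 47.36·1083 + 13.63·968 = 181561.31.
Real growth = 181561.31/118472.71 − 1 = 0.5325.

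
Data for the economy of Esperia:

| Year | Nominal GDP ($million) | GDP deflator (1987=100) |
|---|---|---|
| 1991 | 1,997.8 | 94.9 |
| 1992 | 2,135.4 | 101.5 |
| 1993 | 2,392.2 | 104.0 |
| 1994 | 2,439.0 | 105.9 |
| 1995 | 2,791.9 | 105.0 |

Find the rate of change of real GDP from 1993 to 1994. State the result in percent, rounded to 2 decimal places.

0.13%

Real GDP 1993 = 2392.2/1.040 = 2300.19.
Real GDP 1994 = 2439.0/1.059 = 2303.12.
Change = 2303.12/2300.19 − 1 = 0.0013.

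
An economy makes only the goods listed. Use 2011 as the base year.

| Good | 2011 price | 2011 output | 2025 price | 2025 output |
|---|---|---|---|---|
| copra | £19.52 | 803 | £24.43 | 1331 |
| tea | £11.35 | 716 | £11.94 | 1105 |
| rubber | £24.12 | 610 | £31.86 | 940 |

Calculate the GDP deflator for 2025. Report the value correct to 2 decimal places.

123.63

Nominal GDP 2025 = 24.43·1331 + 11.94·1105 + 31.86·940 = 75658.43.
Real GDP 2025 (at 2011 prices) = 19.52·1331 + 11.35·1105 + 24.12·940 = 61195.67.
Deflator = Nominal/Real × 100 = 75658.43/61195.67 × 100 = 123.634.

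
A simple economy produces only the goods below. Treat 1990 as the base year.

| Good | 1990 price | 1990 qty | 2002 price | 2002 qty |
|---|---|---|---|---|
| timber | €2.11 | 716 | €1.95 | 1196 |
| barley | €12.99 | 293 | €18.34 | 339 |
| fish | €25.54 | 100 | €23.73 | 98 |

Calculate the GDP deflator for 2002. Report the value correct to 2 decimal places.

115.32

Nominal GDP 2002 = 1.95·1196 + 18.34·339 + 23.73·98 = 10875.00.
Real GDP 2002 (at 1990 prices) = 2.11·1196 + 12.99·339 + 25.54·98 = 9430.09.
Deflator = Nominal/Real × 100 = 10875.00/9430.09 × 100 = 115.322.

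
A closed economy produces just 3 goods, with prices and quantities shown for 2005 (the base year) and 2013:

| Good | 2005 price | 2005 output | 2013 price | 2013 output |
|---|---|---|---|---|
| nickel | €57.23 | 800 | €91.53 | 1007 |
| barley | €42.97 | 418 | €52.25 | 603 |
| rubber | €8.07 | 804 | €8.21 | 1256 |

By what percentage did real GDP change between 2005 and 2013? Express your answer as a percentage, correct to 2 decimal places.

33.38%

Real GDP 2005 = Nominal GDP 2005 = 57.23·800 + 42.97·418 + 8.07·804 = 70233.74.
Real GDP 2013 (at 2005 prices) = 57.23·1007 + 42.97·603 + 8.07·1256 = 93677.44.
Real growth = 93677.44/70233.74 − 1 = 0.3338.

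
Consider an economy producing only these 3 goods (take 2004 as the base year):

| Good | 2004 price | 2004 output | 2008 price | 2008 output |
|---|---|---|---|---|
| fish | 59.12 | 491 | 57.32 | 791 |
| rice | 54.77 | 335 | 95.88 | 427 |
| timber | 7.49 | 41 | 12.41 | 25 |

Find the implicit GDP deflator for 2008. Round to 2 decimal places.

123.11

Nominal GDP 2008 = 57.32·791 + 95.88·427 + 12.41·25 = 86591.13.
Real GDP 2008 (at 2004 prices) = 59.12·791 + 54.77·427 + 7.49·25 = 70337.96.
Deflator = Nominal/Real × 100 = 86591.13/70337.96 × 100 = 123.107.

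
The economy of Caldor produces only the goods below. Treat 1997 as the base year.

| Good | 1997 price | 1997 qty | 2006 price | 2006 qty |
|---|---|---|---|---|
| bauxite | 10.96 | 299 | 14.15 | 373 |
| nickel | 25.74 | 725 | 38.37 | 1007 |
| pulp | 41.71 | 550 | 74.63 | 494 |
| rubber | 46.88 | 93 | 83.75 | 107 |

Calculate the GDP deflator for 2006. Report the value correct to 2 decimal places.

Nominal GDP 2006 = 14.15·373 + 38.37·1007 + 74.63·494 + 83.75·107 = 89745.01.
Real GDP 2006 (at 1997 prices) = 10.96·373 + 25.74·1007 + 41.71·494 + 46.88·107 = 55629.16.
Deflator = Nominal/Real × 100 = 89745.01/55629.16 × 100 = 161.327.

161.33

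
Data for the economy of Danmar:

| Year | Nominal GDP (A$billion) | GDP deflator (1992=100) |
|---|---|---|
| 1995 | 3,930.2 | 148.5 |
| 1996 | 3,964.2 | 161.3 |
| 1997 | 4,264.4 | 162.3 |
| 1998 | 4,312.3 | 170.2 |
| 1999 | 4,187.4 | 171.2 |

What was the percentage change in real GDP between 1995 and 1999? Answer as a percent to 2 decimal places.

Real GDP 1995 = 3930.2/1.485 = 2646.60.
Real GDP 1999 = 4187.4/1.712 = 2445.91.
Change = 2445.91/2646.60 − 1 = -0.0758.

-7.58%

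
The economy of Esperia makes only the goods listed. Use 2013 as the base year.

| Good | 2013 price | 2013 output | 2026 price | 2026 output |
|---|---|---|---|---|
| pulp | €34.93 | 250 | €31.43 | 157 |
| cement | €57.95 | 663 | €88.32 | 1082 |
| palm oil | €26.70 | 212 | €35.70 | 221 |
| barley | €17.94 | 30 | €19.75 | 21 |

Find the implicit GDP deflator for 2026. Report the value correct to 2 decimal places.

146.11

Nominal GDP 2026 = 31.43·157 + 88.32·1082 + 35.70·221 + 19.75·21 = 108801.20.
Real GDP 2026 (at 2013 prices) = 34.93·157 + 57.95·1082 + 26.70·221 + 17.94·21 = 74463.35.
Deflator = Nominal/Real × 100 = 108801.20/74463.35 × 100 = 146.114.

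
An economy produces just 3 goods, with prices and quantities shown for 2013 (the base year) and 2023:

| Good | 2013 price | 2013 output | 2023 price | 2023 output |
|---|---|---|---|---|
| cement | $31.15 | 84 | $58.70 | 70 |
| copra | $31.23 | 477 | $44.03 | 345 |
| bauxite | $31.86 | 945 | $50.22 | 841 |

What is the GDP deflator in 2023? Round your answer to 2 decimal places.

154.81

Nominal GDP 2023 = 58.70·70 + 44.03·345 + 50.22·841 = 61534.37.
Real GDP 2023 (at 2013 prices) = 31.15·70 + 31.23·345 + 31.86·841 = 39749.11.
Deflator = Nominal/Real × 100 = 61534.37/39749.11 × 100 = 154.807.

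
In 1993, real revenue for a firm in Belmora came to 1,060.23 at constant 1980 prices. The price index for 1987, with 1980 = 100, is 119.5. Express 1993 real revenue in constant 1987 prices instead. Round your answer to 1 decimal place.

1,267.0

Real revenue in 1987 prices = Real revenue in 1980 prices × (P_1987/P_1980) = 1060.23 × 1.195 = 1266.97.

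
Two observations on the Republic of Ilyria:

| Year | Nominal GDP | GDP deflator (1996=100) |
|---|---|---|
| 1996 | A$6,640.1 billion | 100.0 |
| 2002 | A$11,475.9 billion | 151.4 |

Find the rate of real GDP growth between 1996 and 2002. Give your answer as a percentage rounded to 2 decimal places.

Real GDP 1996 = 6640.1 / 1.000 = 6640.10.
Real GDP 2002 = 11475.9 / 1.514 = 7579.85.
Real growth = 7579.85 / 6640.10 − 1 = 0.1415.

14.15%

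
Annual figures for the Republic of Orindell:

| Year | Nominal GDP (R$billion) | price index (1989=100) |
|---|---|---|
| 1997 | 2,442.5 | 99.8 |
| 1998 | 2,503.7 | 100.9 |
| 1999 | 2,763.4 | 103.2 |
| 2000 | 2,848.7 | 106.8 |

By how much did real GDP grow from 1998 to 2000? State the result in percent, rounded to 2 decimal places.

7.49%

Real GDP 1998 = 2503.7/1.009 = 2481.37.
Real GDP 2000 = 2848.7/1.068 = 2667.32.
Change = 2667.32/2481.37 − 1 = 0.0749.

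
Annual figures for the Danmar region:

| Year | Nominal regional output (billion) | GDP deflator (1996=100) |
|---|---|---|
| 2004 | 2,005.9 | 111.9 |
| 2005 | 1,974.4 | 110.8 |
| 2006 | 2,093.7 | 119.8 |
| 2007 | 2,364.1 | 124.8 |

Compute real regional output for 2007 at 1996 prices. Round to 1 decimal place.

1,894.3 billion

Real regional output 2007 = 2364.1 / 1.248 = 1894.31.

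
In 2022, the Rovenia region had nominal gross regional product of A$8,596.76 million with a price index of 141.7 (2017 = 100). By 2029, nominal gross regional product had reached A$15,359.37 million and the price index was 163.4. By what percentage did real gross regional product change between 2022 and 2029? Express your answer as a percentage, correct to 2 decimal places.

54.94%

Deflate each year: 2022 → 8596.76/1.417 = 6066.87; 2029 → 15359.37/1.634 = 9399.86.
So real gross regional product changed by 9399.86/6066.87 − 1 = 0.5494, i.e. 54.94%.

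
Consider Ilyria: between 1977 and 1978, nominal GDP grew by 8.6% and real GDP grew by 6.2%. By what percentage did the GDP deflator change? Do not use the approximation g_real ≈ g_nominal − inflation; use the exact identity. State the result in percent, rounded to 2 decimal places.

2.26%

(1 + g_nom) = (1 + g_real)(1 + π), so π = 1.0860 / 1.0620 − 1 = 0.02260.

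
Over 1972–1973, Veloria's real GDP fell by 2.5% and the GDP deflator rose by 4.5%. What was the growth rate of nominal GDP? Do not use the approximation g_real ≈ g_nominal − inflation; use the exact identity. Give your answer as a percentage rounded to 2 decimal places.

(1 + g_nom) = (1 + g_real)(1 + π) = 0.9750 × 1.0450 = 1.01888.

1.89%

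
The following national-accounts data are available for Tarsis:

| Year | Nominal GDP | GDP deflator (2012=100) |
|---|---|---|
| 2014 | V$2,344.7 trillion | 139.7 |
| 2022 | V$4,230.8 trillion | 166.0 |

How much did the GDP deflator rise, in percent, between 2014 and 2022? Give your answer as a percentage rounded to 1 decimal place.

18.8%

Price-level change = 166.0 / 139.7 − 1 = 0.1883.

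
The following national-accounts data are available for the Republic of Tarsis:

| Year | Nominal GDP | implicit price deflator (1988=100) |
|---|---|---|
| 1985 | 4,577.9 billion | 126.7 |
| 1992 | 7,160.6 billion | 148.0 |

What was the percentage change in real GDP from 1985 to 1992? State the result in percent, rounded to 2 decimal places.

Deflate each year: 1985 → 4577.9/1.267 = 3613.18; 1992 → 7160.6/1.480 = 4838.24.
So real GDP changed by 4838.24/3613.18 − 1 = 0.3391, i.e. 33.91%.

33.91%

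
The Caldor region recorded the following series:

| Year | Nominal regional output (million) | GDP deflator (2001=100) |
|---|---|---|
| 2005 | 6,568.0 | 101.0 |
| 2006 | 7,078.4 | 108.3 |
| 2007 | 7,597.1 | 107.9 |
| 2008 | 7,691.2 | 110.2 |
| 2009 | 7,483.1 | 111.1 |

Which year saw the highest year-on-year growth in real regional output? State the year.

2007

2006: real = 7078.4/1.083 = 6535.92; growth vs 2005 (6502.97) = 0.51%.
2007: real = 7597.1/1.079 = 7040.87; growth vs 2006 (6535.92) = 7.73%.
2008: real = 7691.2/1.102 = 6979.31; growth vs 2007 (7040.87) = -0.87%.
2009: real = 7483.1/1.111 = 6735.46; growth vs 2008 (6979.31) = -3.49%.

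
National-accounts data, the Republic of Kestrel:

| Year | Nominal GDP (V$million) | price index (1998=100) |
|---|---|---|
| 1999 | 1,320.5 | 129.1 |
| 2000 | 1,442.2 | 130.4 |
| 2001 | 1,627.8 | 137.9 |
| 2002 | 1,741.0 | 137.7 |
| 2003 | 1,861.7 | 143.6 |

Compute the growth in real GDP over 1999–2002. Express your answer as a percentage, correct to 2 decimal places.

Real GDP 1999 = 1320.5/1.291 = 1022.85.
Real GDP 2002 = 1741.0/1.377 = 1264.34.
Change = 1264.34/1022.85 − 1 = 0.2361.

23.61%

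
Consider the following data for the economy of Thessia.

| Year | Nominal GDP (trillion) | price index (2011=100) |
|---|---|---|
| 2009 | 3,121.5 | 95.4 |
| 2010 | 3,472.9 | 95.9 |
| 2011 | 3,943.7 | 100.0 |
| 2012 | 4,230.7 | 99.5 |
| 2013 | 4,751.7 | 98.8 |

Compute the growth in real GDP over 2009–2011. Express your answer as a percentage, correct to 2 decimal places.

20.53%

Real GDP 2009 = 3121.5/0.954 = 3272.01.
Real GDP 2011 = 3943.7/1.000 = 3943.70.
Change = 3943.70/3272.01 − 1 = 0.2053.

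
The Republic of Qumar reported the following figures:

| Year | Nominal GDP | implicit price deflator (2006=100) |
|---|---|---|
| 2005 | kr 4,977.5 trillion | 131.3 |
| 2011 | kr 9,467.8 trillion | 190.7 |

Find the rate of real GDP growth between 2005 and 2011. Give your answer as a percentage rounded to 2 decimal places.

30.96%

Real GDP 2005 = 4977.5 / 1.313 = 3790.94.
Real GDP 2011 = 9467.8 / 1.907 = 4964.76.
Real growth = 4964.76 / 3790.94 − 1 = 0.3096.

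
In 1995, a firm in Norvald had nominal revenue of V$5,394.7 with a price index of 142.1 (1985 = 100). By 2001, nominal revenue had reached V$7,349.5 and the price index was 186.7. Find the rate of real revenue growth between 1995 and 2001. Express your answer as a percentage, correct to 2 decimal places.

Deflate each year: 1995 → 5394.7/1.421 = 3796.41; 2001 → 7349.5/1.867 = 3936.53.
So real revenue changed by 3936.53/3796.41 − 1 = 0.0369, i.e. 3.69%.

3.69%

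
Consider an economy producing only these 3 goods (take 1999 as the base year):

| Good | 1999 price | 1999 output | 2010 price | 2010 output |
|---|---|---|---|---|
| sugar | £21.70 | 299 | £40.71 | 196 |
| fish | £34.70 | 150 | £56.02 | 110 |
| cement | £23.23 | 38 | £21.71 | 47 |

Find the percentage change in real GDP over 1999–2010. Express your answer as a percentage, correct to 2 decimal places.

Real GDP 1999 = Nominal GDP 1999 = 21.70·299 + 34.70·150 + 23.23·38 = 12576.04.
Real GDP 2010 (at 1999 prices) = 21.70·196 + 34.70·110 + 23.23·47 = 9162.01.
Real growth = 9162.01/12576.04 − 1 = -0.2715.

-27.15%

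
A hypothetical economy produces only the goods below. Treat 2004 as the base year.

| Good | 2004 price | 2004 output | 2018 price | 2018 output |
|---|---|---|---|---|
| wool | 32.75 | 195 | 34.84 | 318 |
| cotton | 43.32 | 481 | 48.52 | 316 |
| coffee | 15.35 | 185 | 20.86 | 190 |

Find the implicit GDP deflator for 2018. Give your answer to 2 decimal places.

Nominal GDP 2018 = 34.84·318 + 48.52·316 + 20.86·190 = 30374.84.
Real GDP 2018 (at 2004 prices) = 32.75·318 + 43.32·316 + 15.35·190 = 27020.12.
Deflator = Nominal/Real × 100 = 30374.84/27020.12 × 100 = 112.416.

112.42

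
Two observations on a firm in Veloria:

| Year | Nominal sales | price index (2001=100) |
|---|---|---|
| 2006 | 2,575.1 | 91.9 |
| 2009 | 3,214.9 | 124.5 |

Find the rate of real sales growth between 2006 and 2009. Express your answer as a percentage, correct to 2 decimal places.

-7.84%

Deflate each year: 2006 → 2575.1/0.919 = 2802.07; 2009 → 3214.9/1.245 = 2582.25.
So real sales changed by 2582.25/2802.07 − 1 = -0.0784, i.e. -7.84%.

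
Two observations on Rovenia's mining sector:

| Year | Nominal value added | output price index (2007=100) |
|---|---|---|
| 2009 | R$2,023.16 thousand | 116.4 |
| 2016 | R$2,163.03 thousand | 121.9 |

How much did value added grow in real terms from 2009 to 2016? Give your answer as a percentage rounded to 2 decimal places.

2.09%

Deflate each year: 2009 → 2023.16/1.164 = 1738.11; 2016 → 2163.03/1.219 = 1774.43.
So real value added changed by 1774.43/1738.11 − 1 = 0.0209, i.e. 2.09%.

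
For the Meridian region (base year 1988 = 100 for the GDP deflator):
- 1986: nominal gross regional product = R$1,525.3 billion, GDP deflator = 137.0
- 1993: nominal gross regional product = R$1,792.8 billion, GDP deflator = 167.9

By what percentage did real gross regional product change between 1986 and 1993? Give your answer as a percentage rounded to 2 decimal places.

Deflate each year: 1986 → 1525.3/1.370 = 1113.36; 1993 → 1792.8/1.679 = 1067.78.
So real gross regional product changed by 1067.78/1113.36 − 1 = -0.0409, i.e. -4.09%.

-4.09%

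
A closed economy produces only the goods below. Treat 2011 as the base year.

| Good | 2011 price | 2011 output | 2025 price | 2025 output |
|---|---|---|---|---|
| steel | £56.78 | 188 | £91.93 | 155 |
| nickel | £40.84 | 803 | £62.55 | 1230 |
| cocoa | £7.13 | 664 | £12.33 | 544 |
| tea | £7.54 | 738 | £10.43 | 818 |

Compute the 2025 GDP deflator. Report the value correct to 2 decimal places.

154.06

Nominal GDP 2025 = 91.93·155 + 62.55·1230 + 12.33·544 + 10.43·818 = 106424.91.
Real GDP 2025 (at 2011 prices) = 56.78·155 + 40.84·1230 + 7.13·544 + 7.54·818 = 69080.54.
Deflator = Nominal/Real × 100 = 106424.91/69080.54 × 100 = 154.059.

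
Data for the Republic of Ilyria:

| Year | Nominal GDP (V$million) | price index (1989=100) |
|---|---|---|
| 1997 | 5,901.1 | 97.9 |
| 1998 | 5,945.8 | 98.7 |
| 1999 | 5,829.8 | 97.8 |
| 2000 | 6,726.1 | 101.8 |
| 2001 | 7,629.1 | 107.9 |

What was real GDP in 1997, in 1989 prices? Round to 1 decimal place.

V$6,027.7 million

Real GDP 1997 = 5901.1 / 0.979 = 6027.68.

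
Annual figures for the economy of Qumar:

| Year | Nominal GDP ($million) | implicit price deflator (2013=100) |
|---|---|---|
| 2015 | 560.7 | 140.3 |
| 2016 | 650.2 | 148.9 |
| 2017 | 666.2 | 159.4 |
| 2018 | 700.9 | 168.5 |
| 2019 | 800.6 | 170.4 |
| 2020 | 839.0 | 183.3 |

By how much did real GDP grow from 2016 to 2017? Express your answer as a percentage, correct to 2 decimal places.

-4.29%

Real GDP 2016 = 650.2/1.489 = 436.67.
Real GDP 2017 = 666.2/1.594 = 417.94.
Change = 417.94/436.67 − 1 = -0.0429.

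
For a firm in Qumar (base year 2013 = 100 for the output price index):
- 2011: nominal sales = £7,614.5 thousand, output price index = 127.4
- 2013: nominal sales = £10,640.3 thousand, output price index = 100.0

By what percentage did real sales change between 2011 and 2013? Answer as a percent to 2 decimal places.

78.03%

Deflate each year: 2011 → 7614.5/1.274 = 5976.84; 2013 → 10640.3/1.000 = 10640.30.
So real sales changed by 10640.30/5976.84 − 1 = 0.7803, i.e. 78.03%.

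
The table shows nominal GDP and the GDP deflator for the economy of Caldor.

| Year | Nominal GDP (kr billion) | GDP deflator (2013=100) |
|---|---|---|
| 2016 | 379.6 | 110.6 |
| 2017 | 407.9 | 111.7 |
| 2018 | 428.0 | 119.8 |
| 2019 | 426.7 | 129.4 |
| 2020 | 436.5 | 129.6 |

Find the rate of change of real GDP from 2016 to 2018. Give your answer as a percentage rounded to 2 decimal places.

Real GDP 2016 = 379.6/1.106 = 343.22.
Real GDP 2018 = 428.0/1.198 = 357.26.
Change = 357.26/343.22 − 1 = 0.0409.

4.09%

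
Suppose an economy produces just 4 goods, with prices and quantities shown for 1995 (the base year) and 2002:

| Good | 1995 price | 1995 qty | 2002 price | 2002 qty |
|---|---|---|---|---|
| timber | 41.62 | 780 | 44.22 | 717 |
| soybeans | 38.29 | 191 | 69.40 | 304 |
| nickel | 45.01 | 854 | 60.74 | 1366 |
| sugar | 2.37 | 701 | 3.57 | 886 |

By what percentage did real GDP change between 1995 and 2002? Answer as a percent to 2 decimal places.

Real GDP 1995 = Nominal GDP 1995 = 41.62·780 + 38.29·191 + 45.01·854 + 2.37·701 = 79876.90.
Real GDP 2002 (at 1995 prices) = 41.62·717 + 38.29·304 + 45.01·1366 + 2.37·886 = 105065.18.
Real growth = 105065.18/79876.90 − 1 = 0.3153.

31.53%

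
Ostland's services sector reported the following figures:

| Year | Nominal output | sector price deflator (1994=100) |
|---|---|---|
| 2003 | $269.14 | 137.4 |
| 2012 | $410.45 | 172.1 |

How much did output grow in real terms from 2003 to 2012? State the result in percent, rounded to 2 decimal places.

21.76%

Real output 2003 = 269.14 / 1.374 = 195.88.
Real output 2012 = 410.45 / 1.721 = 238.50.
Real growth = 238.50 / 195.88 − 1 = 0.2176.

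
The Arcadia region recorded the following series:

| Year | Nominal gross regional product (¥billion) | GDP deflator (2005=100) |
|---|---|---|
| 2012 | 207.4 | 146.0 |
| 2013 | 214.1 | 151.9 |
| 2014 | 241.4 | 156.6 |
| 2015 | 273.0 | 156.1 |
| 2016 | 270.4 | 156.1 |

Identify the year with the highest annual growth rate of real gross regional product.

2015

2013: real = 214.1/1.519 = 140.95; growth vs 2012 (142.05) = -0.77%.
2014: real = 241.4/1.566 = 154.15; growth vs 2013 (140.95) = 9.37%.
2015: real = 273.0/1.561 = 174.89; growth vs 2014 (154.15) = 13.45%.
2016: real = 270.4/1.561 = 173.22; growth vs 2015 (174.89) = -0.95%.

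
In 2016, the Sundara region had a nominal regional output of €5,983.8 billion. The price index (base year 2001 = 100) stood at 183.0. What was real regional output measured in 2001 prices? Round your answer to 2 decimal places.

€3,269.84 billion

Real regional output = Nominal / (price index/100) = 5983.8 / 1.830 = 3269.84.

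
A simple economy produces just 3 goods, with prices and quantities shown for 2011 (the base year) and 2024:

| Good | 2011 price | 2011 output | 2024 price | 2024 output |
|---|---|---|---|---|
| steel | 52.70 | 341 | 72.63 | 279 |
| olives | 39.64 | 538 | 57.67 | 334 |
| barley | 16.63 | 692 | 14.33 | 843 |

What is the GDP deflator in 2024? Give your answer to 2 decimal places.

Nominal GDP 2024 = 72.63·279 + 57.67·334 + 14.33·843 = 51605.74.
Real GDP 2024 (at 2011 prices) = 52.70·279 + 39.64·334 + 16.63·843 = 41962.15.
Deflator = Nominal/Real × 100 = 51605.74/41962.15 × 100 = 122.982.

122.98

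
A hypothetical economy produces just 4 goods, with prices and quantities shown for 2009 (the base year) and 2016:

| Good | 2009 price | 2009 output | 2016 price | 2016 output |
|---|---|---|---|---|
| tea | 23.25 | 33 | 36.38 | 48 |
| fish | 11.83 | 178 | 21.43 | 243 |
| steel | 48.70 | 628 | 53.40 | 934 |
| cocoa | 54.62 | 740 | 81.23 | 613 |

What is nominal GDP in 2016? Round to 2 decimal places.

106623.32

Nominal GDP 2016 = Σ (p_2016 × q_2016) = 36.38·48 + 21.43·243 + 53.40·934 + 81.23·613 = 106623.32.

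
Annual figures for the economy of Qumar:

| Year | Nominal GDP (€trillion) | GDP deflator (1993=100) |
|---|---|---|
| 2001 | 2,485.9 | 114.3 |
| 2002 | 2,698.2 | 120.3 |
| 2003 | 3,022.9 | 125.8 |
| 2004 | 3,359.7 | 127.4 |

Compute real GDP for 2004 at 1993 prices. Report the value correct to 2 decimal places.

€2,637.13 trillion

Real GDP 2004 = 3359.7 / 1.274 = 2637.13.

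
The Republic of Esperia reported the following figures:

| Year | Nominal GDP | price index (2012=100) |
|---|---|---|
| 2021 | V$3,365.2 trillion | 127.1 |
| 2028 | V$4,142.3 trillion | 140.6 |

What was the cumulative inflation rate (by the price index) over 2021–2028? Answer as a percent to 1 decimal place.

10.6%

Price-level change = 140.6 / 127.1 − 1 = 0.1062.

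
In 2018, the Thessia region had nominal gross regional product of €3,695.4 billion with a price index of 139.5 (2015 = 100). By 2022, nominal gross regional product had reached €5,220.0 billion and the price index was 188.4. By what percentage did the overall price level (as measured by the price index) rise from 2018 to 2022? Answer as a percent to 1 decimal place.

35.1%

Price-level change = 188.4 / 139.5 − 1 = 0.3505.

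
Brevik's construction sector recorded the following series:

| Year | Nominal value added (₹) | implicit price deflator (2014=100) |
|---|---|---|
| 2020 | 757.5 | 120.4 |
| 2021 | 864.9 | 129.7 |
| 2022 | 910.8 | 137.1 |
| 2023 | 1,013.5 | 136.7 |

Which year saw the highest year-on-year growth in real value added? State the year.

2023

2021: real = 864.9/1.297 = 666.85; growth vs 2020 (629.15) = 5.99%.
2022: real = 910.8/1.371 = 664.33; growth vs 2021 (666.85) = -0.38%.
2023: real = 1013.5/1.367 = 741.40; growth vs 2022 (664.33) = 11.60%.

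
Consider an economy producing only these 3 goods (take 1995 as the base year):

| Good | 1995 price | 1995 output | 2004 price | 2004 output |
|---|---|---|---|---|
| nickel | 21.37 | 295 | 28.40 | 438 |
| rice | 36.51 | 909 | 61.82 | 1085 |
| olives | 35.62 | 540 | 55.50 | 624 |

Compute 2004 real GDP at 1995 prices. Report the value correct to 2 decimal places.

71200.29

Real GDP 2004 = Σ (p_1995 × q_2004) = 21.37·438 + 36.51·1085 + 35.62·624 = 71200.29.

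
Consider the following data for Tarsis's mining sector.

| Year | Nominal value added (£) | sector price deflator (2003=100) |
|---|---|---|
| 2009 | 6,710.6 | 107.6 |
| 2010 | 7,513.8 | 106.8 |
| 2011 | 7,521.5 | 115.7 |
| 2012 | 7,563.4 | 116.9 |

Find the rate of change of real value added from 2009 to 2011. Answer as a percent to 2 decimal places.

4.24%

Real value added 2009 = 6710.6/1.076 = 6236.62.
Real value added 2011 = 7521.5/1.157 = 6500.86.
Change = 6500.86/6236.62 − 1 = 0.0424.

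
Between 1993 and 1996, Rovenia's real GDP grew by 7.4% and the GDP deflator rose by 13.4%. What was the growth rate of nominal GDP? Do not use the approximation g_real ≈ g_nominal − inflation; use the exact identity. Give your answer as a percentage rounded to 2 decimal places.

21.79%

(1 + g_nom) = (1 + g_real)(1 + π) = 1.0740 × 1.1340 = 1.21792.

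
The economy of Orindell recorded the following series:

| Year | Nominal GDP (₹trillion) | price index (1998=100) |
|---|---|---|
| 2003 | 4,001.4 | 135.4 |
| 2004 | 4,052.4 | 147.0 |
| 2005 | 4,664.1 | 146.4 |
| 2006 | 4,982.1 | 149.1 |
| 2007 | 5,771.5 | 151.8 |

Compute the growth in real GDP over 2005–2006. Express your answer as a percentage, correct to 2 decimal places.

4.88%

Real GDP 2005 = 4664.1/1.464 = 3185.86.
Real GDP 2006 = 4982.1/1.491 = 3341.45.
Change = 3341.45/3185.86 − 1 = 0.0488.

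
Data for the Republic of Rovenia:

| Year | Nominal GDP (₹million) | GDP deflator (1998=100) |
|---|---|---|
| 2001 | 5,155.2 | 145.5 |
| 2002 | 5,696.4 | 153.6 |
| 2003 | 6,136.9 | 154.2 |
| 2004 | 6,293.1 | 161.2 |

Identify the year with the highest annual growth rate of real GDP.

2002: real = 5696.4/1.536 = 3708.59; growth vs 2001 (3543.09) = 4.67%.
2003: real = 6136.9/1.542 = 3979.83; growth vs 2002 (3708.59) = 7.31%.
2004: real = 6293.1/1.612 = 3903.91; growth vs 2003 (3979.83) = -1.91%.

2003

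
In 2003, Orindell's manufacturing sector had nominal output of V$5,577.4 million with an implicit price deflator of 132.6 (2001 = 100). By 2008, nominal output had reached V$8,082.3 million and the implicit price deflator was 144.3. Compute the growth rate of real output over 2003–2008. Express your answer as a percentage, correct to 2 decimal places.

Deflate each year: 2003 → 5577.4/1.326 = 4206.18; 2008 → 8082.3/1.443 = 5601.04.
So real output changed by 5601.04/4206.18 − 1 = 0.3316, i.e. 33.16%.

33.16%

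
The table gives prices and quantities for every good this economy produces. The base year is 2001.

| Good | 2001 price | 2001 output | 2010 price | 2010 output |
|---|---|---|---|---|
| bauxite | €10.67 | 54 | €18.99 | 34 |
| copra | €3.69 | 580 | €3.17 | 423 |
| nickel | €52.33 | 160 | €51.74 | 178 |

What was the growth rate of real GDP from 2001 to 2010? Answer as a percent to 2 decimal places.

1.35%

Real GDP 2001 = Nominal GDP 2001 = 10.67·54 + 3.69·580 + 52.33·160 = 11089.18.
Real GDP 2010 (at 2001 prices) = 10.67·34 + 3.69·423 + 52.33·178 = 11238.39.
Real growth = 11238.39/11089.18 − 1 = 0.0135.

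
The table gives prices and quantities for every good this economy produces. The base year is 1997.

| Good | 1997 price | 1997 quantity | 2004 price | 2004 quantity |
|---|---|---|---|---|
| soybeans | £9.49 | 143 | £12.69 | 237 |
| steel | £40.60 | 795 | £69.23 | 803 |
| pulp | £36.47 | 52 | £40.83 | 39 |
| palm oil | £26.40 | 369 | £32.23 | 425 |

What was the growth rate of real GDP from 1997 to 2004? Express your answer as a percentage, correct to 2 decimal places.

4.91%

Real GDP 1997 = Nominal GDP 1997 = 9.49·143 + 40.60·795 + 36.47·52 + 26.40·369 = 45272.11.
Real GDP 2004 (at 1997 prices) = 9.49·237 + 40.60·803 + 36.47·39 + 26.40·425 = 47493.26.
Real growth = 47493.26/45272.11 − 1 = 0.0491.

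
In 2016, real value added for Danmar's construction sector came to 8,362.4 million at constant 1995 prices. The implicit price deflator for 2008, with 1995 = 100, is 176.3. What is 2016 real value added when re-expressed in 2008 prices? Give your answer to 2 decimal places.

14,742.91 million

Real value added in 2008 prices = Real value added in 1995 prices × (P_2008/P_1995) = 8362.4 × 1.763 = 14742.91.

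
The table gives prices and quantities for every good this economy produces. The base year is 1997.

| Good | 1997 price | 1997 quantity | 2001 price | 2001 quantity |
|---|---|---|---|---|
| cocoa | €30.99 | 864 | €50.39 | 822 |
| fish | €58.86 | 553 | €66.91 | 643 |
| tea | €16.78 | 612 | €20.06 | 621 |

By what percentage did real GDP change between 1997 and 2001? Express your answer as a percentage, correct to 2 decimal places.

Real GDP 1997 = Nominal GDP 1997 = 30.99·864 + 58.86·553 + 16.78·612 = 69594.30.
Real GDP 2001 (at 1997 prices) = 30.99·822 + 58.86·643 + 16.78·621 = 73741.14.
Real growth = 73741.14/69594.30 − 1 = 0.0596.

5.96%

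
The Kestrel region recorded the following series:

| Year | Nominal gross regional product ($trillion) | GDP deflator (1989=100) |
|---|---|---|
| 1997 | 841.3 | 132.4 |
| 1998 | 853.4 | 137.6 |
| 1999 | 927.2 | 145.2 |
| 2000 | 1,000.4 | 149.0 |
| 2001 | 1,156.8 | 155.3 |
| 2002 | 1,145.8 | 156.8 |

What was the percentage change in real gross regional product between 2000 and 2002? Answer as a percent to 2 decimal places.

8.84%

Real gross regional product 2000 = 1000.4/1.490 = 671.41.
Real gross regional product 2002 = 1145.8/1.568 = 730.74.
Change = 730.74/671.41 − 1 = 0.0884.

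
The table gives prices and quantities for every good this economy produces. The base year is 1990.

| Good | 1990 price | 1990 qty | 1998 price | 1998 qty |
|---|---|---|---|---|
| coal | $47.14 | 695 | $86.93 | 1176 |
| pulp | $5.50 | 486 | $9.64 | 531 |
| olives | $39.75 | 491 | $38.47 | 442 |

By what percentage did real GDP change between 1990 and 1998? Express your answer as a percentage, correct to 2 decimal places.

Real GDP 1990 = Nominal GDP 1990 = 47.14·695 + 5.50·486 + 39.75·491 = 54952.55.
Real GDP 1998 (at 1990 prices) = 47.14·1176 + 5.50·531 + 39.75·442 = 75926.64.
Real growth = 75926.64/54952.55 − 1 = 0.3817.

38.17%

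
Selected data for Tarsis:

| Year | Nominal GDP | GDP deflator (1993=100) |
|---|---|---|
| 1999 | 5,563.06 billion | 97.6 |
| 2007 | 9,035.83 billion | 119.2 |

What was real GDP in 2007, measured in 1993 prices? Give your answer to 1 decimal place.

7,580.4 billion

Real GDP = Nominal / (GDP deflator/100) = 9035.83 / 1.192 = 7580.39.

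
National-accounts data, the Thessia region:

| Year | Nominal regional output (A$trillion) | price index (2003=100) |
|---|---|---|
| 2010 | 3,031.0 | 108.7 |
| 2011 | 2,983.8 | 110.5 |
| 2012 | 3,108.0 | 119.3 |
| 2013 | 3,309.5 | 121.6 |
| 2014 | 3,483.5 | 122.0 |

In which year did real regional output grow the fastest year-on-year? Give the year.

2011: real = 2983.8/1.105 = 2700.27; growth vs 2010 (2788.41) = -3.16%.
2012: real = 3108.0/1.193 = 2605.20; growth vs 2011 (2700.27) = -3.52%.
2013: real = 3309.5/1.216 = 2721.63; growth vs 2012 (2605.20) = 4.47%.
2014: real = 3483.5/1.220 = 2855.33; growth vs 2013 (2721.63) = 4.91%.

2014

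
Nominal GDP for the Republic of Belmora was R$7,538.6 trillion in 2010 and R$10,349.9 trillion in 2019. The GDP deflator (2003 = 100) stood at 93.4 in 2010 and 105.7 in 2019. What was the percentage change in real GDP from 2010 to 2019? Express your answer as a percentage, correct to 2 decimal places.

Real GDP 2010 = 7538.6 / 0.934 = 8071.31.
Real GDP 2019 = 10349.9 / 1.057 = 9791.77.
Real growth = 9791.77 / 8071.31 − 1 = 0.2132.

21.32%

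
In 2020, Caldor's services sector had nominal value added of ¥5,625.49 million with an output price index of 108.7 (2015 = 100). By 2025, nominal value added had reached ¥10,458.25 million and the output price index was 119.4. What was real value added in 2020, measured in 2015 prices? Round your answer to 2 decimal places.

Real value added = Nominal / (output price index/100) = 5625.49 / 1.087 = 5175.24.

¥5,175.24 million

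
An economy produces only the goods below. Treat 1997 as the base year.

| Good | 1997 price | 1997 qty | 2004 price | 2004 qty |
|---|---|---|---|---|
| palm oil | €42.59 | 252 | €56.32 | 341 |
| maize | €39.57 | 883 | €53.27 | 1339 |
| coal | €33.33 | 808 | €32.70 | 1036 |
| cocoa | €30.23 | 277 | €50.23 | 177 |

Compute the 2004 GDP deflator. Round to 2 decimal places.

Nominal GDP 2004 = 56.32·341 + 53.27·1339 + 32.70·1036 + 50.23·177 = 133301.56.
Real GDP 2004 (at 1997 prices) = 42.59·341 + 39.57·1339 + 33.33·1036 + 30.23·177 = 107388.01.
Deflator = Nominal/Real × 100 = 133301.56/107388.01 × 100 = 124.131.

124.13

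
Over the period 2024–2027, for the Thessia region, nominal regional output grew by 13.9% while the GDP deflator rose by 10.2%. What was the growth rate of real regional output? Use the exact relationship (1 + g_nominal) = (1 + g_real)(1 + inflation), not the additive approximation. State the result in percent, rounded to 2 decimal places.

(1 + g_nom) = (1 + g_real)(1 + π), so g_real = 1.1390 / 1.1020 − 1 = 0.03358.

3.36%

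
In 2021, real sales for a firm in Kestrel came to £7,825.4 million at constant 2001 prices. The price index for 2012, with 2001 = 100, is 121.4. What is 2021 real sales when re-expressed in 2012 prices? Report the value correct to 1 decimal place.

Real sales in 2012 prices = Real sales in 2001 prices × (P_2012/P_2001) = 7825.4 × 1.214 = 9500.04.

£9,500.0 million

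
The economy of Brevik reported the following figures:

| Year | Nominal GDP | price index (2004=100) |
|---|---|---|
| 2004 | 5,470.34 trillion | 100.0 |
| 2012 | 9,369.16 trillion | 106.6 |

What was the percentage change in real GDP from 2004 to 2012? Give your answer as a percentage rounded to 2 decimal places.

60.67%

Deflate each year: 2004 → 5470.34/1.000 = 5470.34; 2012 → 9369.16/1.066 = 8789.08.
So real GDP changed by 8789.08/5470.34 − 1 = 0.6067, i.e. 60.67%.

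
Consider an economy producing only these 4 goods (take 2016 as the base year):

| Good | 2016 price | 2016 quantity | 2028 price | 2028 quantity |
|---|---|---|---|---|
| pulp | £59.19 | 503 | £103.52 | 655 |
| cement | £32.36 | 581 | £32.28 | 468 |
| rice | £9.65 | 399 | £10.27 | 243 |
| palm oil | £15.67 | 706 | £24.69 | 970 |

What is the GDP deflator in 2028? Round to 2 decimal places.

Nominal GDP 2028 = 103.52·655 + 32.28·468 + 10.27·243 + 24.69·970 = 109357.55.
Real GDP 2028 (at 2016 prices) = 59.19·655 + 32.36·468 + 9.65·243 + 15.67·970 = 71458.78.
Deflator = Nominal/Real × 100 = 109357.55/71458.78 × 100 = 153.036.

153.04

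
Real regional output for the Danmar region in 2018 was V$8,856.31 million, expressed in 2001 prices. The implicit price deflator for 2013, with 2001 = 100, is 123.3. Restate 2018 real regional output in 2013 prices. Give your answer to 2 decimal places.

V$10,919.83 million

Real regional output in 2013 prices = Real regional output in 2001 prices × (P_2013/P_2001) = 8856.31 × 1.233 = 10919.83.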